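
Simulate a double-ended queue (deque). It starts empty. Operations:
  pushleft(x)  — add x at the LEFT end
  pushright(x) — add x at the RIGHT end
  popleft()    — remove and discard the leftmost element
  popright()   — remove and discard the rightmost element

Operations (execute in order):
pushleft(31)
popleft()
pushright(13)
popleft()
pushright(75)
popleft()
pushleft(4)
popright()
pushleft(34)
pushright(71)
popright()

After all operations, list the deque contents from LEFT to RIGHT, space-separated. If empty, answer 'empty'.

pushleft(31): [31]
popleft(): []
pushright(13): [13]
popleft(): []
pushright(75): [75]
popleft(): []
pushleft(4): [4]
popright(): []
pushleft(34): [34]
pushright(71): [34, 71]
popright(): [34]

Answer: 34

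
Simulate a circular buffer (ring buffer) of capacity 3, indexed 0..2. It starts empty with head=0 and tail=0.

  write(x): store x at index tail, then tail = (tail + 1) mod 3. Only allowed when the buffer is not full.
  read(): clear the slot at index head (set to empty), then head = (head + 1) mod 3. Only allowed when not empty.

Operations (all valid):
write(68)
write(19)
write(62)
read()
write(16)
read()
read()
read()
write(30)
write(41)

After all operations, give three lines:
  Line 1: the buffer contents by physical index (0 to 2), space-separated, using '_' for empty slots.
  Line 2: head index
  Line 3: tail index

Answer: _ 30 41
1
0

Derivation:
write(68): buf=[68 _ _], head=0, tail=1, size=1
write(19): buf=[68 19 _], head=0, tail=2, size=2
write(62): buf=[68 19 62], head=0, tail=0, size=3
read(): buf=[_ 19 62], head=1, tail=0, size=2
write(16): buf=[16 19 62], head=1, tail=1, size=3
read(): buf=[16 _ 62], head=2, tail=1, size=2
read(): buf=[16 _ _], head=0, tail=1, size=1
read(): buf=[_ _ _], head=1, tail=1, size=0
write(30): buf=[_ 30 _], head=1, tail=2, size=1
write(41): buf=[_ 30 41], head=1, tail=0, size=2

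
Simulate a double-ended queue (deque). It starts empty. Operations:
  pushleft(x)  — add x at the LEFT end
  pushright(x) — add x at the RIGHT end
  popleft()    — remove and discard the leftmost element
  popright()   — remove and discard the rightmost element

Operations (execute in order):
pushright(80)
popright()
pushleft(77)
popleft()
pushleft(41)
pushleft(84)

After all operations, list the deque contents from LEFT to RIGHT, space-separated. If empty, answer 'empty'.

pushright(80): [80]
popright(): []
pushleft(77): [77]
popleft(): []
pushleft(41): [41]
pushleft(84): [84, 41]

Answer: 84 41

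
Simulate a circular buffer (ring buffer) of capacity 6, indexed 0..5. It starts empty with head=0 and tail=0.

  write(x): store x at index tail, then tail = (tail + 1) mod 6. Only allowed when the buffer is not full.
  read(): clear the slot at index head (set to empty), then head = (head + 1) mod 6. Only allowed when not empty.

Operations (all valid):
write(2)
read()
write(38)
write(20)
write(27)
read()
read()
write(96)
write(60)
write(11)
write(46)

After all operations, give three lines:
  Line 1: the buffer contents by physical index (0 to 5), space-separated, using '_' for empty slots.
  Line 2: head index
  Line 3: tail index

write(2): buf=[2 _ _ _ _ _], head=0, tail=1, size=1
read(): buf=[_ _ _ _ _ _], head=1, tail=1, size=0
write(38): buf=[_ 38 _ _ _ _], head=1, tail=2, size=1
write(20): buf=[_ 38 20 _ _ _], head=1, tail=3, size=2
write(27): buf=[_ 38 20 27 _ _], head=1, tail=4, size=3
read(): buf=[_ _ 20 27 _ _], head=2, tail=4, size=2
read(): buf=[_ _ _ 27 _ _], head=3, tail=4, size=1
write(96): buf=[_ _ _ 27 96 _], head=3, tail=5, size=2
write(60): buf=[_ _ _ 27 96 60], head=3, tail=0, size=3
write(11): buf=[11 _ _ 27 96 60], head=3, tail=1, size=4
write(46): buf=[11 46 _ 27 96 60], head=3, tail=2, size=5

Answer: 11 46 _ 27 96 60
3
2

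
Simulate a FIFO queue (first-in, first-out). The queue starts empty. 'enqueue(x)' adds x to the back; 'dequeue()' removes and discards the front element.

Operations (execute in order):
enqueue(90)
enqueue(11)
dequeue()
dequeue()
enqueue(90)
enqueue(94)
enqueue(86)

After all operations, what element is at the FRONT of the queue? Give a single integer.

Answer: 90

Derivation:
enqueue(90): queue = [90]
enqueue(11): queue = [90, 11]
dequeue(): queue = [11]
dequeue(): queue = []
enqueue(90): queue = [90]
enqueue(94): queue = [90, 94]
enqueue(86): queue = [90, 94, 86]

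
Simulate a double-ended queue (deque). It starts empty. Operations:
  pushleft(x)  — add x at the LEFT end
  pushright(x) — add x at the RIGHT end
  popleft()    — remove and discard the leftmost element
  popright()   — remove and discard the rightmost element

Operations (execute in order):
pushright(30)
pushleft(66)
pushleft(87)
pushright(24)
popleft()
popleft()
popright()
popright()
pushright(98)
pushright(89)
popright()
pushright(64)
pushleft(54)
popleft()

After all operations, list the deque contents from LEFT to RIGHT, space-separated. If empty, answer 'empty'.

pushright(30): [30]
pushleft(66): [66, 30]
pushleft(87): [87, 66, 30]
pushright(24): [87, 66, 30, 24]
popleft(): [66, 30, 24]
popleft(): [30, 24]
popright(): [30]
popright(): []
pushright(98): [98]
pushright(89): [98, 89]
popright(): [98]
pushright(64): [98, 64]
pushleft(54): [54, 98, 64]
popleft(): [98, 64]

Answer: 98 64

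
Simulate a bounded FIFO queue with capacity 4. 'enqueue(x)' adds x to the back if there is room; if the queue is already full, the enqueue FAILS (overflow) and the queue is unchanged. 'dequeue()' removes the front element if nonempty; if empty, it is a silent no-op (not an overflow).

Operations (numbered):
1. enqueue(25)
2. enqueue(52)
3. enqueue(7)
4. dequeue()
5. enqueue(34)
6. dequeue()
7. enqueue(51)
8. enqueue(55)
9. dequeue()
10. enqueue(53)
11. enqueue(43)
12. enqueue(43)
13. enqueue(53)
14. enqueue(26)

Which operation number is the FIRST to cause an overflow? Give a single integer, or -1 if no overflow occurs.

1. enqueue(25): size=1
2. enqueue(52): size=2
3. enqueue(7): size=3
4. dequeue(): size=2
5. enqueue(34): size=3
6. dequeue(): size=2
7. enqueue(51): size=3
8. enqueue(55): size=4
9. dequeue(): size=3
10. enqueue(53): size=4
11. enqueue(43): size=4=cap → OVERFLOW (fail)
12. enqueue(43): size=4=cap → OVERFLOW (fail)
13. enqueue(53): size=4=cap → OVERFLOW (fail)
14. enqueue(26): size=4=cap → OVERFLOW (fail)

Answer: 11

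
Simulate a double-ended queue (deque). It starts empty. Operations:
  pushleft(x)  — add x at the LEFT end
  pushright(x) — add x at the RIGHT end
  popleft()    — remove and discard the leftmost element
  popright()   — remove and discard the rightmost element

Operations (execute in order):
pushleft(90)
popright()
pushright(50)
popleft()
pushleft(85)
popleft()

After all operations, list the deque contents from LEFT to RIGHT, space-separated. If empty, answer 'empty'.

Answer: empty

Derivation:
pushleft(90): [90]
popright(): []
pushright(50): [50]
popleft(): []
pushleft(85): [85]
popleft(): []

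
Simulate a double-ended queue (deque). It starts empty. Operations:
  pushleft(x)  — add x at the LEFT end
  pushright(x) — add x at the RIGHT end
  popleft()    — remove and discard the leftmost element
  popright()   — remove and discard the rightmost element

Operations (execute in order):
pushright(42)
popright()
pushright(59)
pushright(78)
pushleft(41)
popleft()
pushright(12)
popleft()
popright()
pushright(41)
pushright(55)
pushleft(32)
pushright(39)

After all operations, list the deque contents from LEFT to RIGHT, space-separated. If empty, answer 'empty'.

pushright(42): [42]
popright(): []
pushright(59): [59]
pushright(78): [59, 78]
pushleft(41): [41, 59, 78]
popleft(): [59, 78]
pushright(12): [59, 78, 12]
popleft(): [78, 12]
popright(): [78]
pushright(41): [78, 41]
pushright(55): [78, 41, 55]
pushleft(32): [32, 78, 41, 55]
pushright(39): [32, 78, 41, 55, 39]

Answer: 32 78 41 55 39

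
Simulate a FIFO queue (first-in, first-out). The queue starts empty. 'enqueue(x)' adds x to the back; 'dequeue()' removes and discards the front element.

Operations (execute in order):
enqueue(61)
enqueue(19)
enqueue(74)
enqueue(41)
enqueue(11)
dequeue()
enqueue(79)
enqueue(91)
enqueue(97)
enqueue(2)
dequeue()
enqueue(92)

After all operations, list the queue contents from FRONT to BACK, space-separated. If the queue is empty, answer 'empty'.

enqueue(61): [61]
enqueue(19): [61, 19]
enqueue(74): [61, 19, 74]
enqueue(41): [61, 19, 74, 41]
enqueue(11): [61, 19, 74, 41, 11]
dequeue(): [19, 74, 41, 11]
enqueue(79): [19, 74, 41, 11, 79]
enqueue(91): [19, 74, 41, 11, 79, 91]
enqueue(97): [19, 74, 41, 11, 79, 91, 97]
enqueue(2): [19, 74, 41, 11, 79, 91, 97, 2]
dequeue(): [74, 41, 11, 79, 91, 97, 2]
enqueue(92): [74, 41, 11, 79, 91, 97, 2, 92]

Answer: 74 41 11 79 91 97 2 92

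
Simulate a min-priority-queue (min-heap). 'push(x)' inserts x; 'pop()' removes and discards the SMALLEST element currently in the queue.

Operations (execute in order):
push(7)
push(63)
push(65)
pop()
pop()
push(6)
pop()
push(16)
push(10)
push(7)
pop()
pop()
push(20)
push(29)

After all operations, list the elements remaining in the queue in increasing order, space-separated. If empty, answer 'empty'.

push(7): heap contents = [7]
push(63): heap contents = [7, 63]
push(65): heap contents = [7, 63, 65]
pop() → 7: heap contents = [63, 65]
pop() → 63: heap contents = [65]
push(6): heap contents = [6, 65]
pop() → 6: heap contents = [65]
push(16): heap contents = [16, 65]
push(10): heap contents = [10, 16, 65]
push(7): heap contents = [7, 10, 16, 65]
pop() → 7: heap contents = [10, 16, 65]
pop() → 10: heap contents = [16, 65]
push(20): heap contents = [16, 20, 65]
push(29): heap contents = [16, 20, 29, 65]

Answer: 16 20 29 65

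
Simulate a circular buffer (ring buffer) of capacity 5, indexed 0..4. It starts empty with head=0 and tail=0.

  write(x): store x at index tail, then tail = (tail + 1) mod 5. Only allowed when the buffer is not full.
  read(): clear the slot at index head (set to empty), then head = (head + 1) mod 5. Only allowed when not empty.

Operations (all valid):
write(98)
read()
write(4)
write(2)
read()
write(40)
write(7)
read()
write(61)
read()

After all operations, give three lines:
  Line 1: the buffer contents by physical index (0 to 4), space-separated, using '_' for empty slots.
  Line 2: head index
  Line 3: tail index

write(98): buf=[98 _ _ _ _], head=0, tail=1, size=1
read(): buf=[_ _ _ _ _], head=1, tail=1, size=0
write(4): buf=[_ 4 _ _ _], head=1, tail=2, size=1
write(2): buf=[_ 4 2 _ _], head=1, tail=3, size=2
read(): buf=[_ _ 2 _ _], head=2, tail=3, size=1
write(40): buf=[_ _ 2 40 _], head=2, tail=4, size=2
write(7): buf=[_ _ 2 40 7], head=2, tail=0, size=3
read(): buf=[_ _ _ 40 7], head=3, tail=0, size=2
write(61): buf=[61 _ _ 40 7], head=3, tail=1, size=3
read(): buf=[61 _ _ _ 7], head=4, tail=1, size=2

Answer: 61 _ _ _ 7
4
1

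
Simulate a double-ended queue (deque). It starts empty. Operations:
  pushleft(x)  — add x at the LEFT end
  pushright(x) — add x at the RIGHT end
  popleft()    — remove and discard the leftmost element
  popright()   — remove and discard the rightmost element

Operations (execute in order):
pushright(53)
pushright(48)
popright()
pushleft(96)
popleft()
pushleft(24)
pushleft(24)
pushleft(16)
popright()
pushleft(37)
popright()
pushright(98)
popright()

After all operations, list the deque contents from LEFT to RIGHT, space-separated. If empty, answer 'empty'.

Answer: 37 16 24

Derivation:
pushright(53): [53]
pushright(48): [53, 48]
popright(): [53]
pushleft(96): [96, 53]
popleft(): [53]
pushleft(24): [24, 53]
pushleft(24): [24, 24, 53]
pushleft(16): [16, 24, 24, 53]
popright(): [16, 24, 24]
pushleft(37): [37, 16, 24, 24]
popright(): [37, 16, 24]
pushright(98): [37, 16, 24, 98]
popright(): [37, 16, 24]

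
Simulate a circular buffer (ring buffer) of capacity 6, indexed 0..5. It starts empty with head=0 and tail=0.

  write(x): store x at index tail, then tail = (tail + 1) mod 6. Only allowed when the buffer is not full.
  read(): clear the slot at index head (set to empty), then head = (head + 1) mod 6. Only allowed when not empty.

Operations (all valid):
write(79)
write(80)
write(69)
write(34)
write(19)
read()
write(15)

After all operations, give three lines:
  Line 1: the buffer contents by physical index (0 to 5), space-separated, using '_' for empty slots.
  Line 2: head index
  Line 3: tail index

Answer: _ 80 69 34 19 15
1
0

Derivation:
write(79): buf=[79 _ _ _ _ _], head=0, tail=1, size=1
write(80): buf=[79 80 _ _ _ _], head=0, tail=2, size=2
write(69): buf=[79 80 69 _ _ _], head=0, tail=3, size=3
write(34): buf=[79 80 69 34 _ _], head=0, tail=4, size=4
write(19): buf=[79 80 69 34 19 _], head=0, tail=5, size=5
read(): buf=[_ 80 69 34 19 _], head=1, tail=5, size=4
write(15): buf=[_ 80 69 34 19 15], head=1, tail=0, size=5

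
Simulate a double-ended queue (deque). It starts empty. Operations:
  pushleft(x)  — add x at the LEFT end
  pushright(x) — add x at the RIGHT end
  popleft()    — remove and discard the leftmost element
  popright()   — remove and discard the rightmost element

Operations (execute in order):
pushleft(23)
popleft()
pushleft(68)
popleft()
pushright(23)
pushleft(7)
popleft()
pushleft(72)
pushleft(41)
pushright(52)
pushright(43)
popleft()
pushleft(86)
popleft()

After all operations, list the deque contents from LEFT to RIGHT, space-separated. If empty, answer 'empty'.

Answer: 72 23 52 43

Derivation:
pushleft(23): [23]
popleft(): []
pushleft(68): [68]
popleft(): []
pushright(23): [23]
pushleft(7): [7, 23]
popleft(): [23]
pushleft(72): [72, 23]
pushleft(41): [41, 72, 23]
pushright(52): [41, 72, 23, 52]
pushright(43): [41, 72, 23, 52, 43]
popleft(): [72, 23, 52, 43]
pushleft(86): [86, 72, 23, 52, 43]
popleft(): [72, 23, 52, 43]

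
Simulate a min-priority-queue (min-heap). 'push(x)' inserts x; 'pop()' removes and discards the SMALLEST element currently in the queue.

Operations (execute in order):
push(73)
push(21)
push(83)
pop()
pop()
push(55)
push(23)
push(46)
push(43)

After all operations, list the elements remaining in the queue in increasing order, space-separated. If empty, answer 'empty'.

push(73): heap contents = [73]
push(21): heap contents = [21, 73]
push(83): heap contents = [21, 73, 83]
pop() → 21: heap contents = [73, 83]
pop() → 73: heap contents = [83]
push(55): heap contents = [55, 83]
push(23): heap contents = [23, 55, 83]
push(46): heap contents = [23, 46, 55, 83]
push(43): heap contents = [23, 43, 46, 55, 83]

Answer: 23 43 46 55 83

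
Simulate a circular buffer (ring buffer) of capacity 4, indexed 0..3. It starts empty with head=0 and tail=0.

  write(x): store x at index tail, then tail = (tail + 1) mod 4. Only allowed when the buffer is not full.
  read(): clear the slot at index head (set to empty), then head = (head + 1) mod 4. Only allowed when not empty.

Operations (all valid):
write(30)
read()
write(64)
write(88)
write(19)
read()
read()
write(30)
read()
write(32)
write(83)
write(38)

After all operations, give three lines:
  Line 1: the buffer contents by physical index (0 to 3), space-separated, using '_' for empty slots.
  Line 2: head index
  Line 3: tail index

write(30): buf=[30 _ _ _], head=0, tail=1, size=1
read(): buf=[_ _ _ _], head=1, tail=1, size=0
write(64): buf=[_ 64 _ _], head=1, tail=2, size=1
write(88): buf=[_ 64 88 _], head=1, tail=3, size=2
write(19): buf=[_ 64 88 19], head=1, tail=0, size=3
read(): buf=[_ _ 88 19], head=2, tail=0, size=2
read(): buf=[_ _ _ 19], head=3, tail=0, size=1
write(30): buf=[30 _ _ 19], head=3, tail=1, size=2
read(): buf=[30 _ _ _], head=0, tail=1, size=1
write(32): buf=[30 32 _ _], head=0, tail=2, size=2
write(83): buf=[30 32 83 _], head=0, tail=3, size=3
write(38): buf=[30 32 83 38], head=0, tail=0, size=4

Answer: 30 32 83 38
0
0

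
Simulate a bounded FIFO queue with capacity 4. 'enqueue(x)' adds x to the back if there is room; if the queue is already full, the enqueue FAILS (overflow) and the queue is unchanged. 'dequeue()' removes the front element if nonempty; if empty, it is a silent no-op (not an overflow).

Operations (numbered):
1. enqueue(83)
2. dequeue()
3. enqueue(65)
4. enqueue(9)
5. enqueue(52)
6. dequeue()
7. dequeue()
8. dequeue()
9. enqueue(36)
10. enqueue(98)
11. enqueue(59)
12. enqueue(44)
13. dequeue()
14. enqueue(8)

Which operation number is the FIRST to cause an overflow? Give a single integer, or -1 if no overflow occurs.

1. enqueue(83): size=1
2. dequeue(): size=0
3. enqueue(65): size=1
4. enqueue(9): size=2
5. enqueue(52): size=3
6. dequeue(): size=2
7. dequeue(): size=1
8. dequeue(): size=0
9. enqueue(36): size=1
10. enqueue(98): size=2
11. enqueue(59): size=3
12. enqueue(44): size=4
13. dequeue(): size=3
14. enqueue(8): size=4

Answer: -1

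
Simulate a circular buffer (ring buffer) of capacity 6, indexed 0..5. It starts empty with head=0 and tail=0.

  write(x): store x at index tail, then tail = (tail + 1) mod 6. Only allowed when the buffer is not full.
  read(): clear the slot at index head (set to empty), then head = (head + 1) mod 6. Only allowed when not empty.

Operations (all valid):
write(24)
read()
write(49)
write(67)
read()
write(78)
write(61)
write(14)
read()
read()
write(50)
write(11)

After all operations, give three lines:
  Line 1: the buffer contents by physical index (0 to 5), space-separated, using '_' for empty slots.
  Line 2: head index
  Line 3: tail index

write(24): buf=[24 _ _ _ _ _], head=0, tail=1, size=1
read(): buf=[_ _ _ _ _ _], head=1, tail=1, size=0
write(49): buf=[_ 49 _ _ _ _], head=1, tail=2, size=1
write(67): buf=[_ 49 67 _ _ _], head=1, tail=3, size=2
read(): buf=[_ _ 67 _ _ _], head=2, tail=3, size=1
write(78): buf=[_ _ 67 78 _ _], head=2, tail=4, size=2
write(61): buf=[_ _ 67 78 61 _], head=2, tail=5, size=3
write(14): buf=[_ _ 67 78 61 14], head=2, tail=0, size=4
read(): buf=[_ _ _ 78 61 14], head=3, tail=0, size=3
read(): buf=[_ _ _ _ 61 14], head=4, tail=0, size=2
write(50): buf=[50 _ _ _ 61 14], head=4, tail=1, size=3
write(11): buf=[50 11 _ _ 61 14], head=4, tail=2, size=4

Answer: 50 11 _ _ 61 14
4
2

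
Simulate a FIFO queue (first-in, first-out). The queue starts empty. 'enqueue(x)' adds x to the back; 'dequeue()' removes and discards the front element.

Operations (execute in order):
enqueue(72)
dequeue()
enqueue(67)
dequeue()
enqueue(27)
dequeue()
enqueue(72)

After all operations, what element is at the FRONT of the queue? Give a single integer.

enqueue(72): queue = [72]
dequeue(): queue = []
enqueue(67): queue = [67]
dequeue(): queue = []
enqueue(27): queue = [27]
dequeue(): queue = []
enqueue(72): queue = [72]

Answer: 72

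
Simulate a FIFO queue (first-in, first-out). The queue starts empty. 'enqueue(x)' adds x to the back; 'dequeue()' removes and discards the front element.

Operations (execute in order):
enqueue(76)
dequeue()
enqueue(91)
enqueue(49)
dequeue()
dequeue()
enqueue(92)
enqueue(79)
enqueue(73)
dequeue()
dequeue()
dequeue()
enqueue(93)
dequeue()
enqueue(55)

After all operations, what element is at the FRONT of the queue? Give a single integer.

enqueue(76): queue = [76]
dequeue(): queue = []
enqueue(91): queue = [91]
enqueue(49): queue = [91, 49]
dequeue(): queue = [49]
dequeue(): queue = []
enqueue(92): queue = [92]
enqueue(79): queue = [92, 79]
enqueue(73): queue = [92, 79, 73]
dequeue(): queue = [79, 73]
dequeue(): queue = [73]
dequeue(): queue = []
enqueue(93): queue = [93]
dequeue(): queue = []
enqueue(55): queue = [55]

Answer: 55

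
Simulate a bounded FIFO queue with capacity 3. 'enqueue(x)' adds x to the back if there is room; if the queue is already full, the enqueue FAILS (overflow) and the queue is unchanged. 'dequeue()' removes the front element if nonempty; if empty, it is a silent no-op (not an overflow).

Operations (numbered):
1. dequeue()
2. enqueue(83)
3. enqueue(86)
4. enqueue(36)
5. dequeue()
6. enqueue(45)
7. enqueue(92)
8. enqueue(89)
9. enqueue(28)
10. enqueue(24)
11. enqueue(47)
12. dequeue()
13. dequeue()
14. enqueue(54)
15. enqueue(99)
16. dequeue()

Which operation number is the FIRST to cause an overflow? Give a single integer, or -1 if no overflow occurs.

Answer: 7

Derivation:
1. dequeue(): empty, no-op, size=0
2. enqueue(83): size=1
3. enqueue(86): size=2
4. enqueue(36): size=3
5. dequeue(): size=2
6. enqueue(45): size=3
7. enqueue(92): size=3=cap → OVERFLOW (fail)
8. enqueue(89): size=3=cap → OVERFLOW (fail)
9. enqueue(28): size=3=cap → OVERFLOW (fail)
10. enqueue(24): size=3=cap → OVERFLOW (fail)
11. enqueue(47): size=3=cap → OVERFLOW (fail)
12. dequeue(): size=2
13. dequeue(): size=1
14. enqueue(54): size=2
15. enqueue(99): size=3
16. dequeue(): size=2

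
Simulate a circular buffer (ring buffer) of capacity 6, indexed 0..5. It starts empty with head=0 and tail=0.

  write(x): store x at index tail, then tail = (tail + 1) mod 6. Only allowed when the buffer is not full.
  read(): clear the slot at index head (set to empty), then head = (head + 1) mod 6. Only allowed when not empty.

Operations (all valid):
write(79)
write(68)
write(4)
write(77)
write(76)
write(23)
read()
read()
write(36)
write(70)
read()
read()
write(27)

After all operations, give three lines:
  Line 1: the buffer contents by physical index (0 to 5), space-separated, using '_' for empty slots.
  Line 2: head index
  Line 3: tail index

Answer: 36 70 27 _ 76 23
4
3

Derivation:
write(79): buf=[79 _ _ _ _ _], head=0, tail=1, size=1
write(68): buf=[79 68 _ _ _ _], head=0, tail=2, size=2
write(4): buf=[79 68 4 _ _ _], head=0, tail=3, size=3
write(77): buf=[79 68 4 77 _ _], head=0, tail=4, size=4
write(76): buf=[79 68 4 77 76 _], head=0, tail=5, size=5
write(23): buf=[79 68 4 77 76 23], head=0, tail=0, size=6
read(): buf=[_ 68 4 77 76 23], head=1, tail=0, size=5
read(): buf=[_ _ 4 77 76 23], head=2, tail=0, size=4
write(36): buf=[36 _ 4 77 76 23], head=2, tail=1, size=5
write(70): buf=[36 70 4 77 76 23], head=2, tail=2, size=6
read(): buf=[36 70 _ 77 76 23], head=3, tail=2, size=5
read(): buf=[36 70 _ _ 76 23], head=4, tail=2, size=4
write(27): buf=[36 70 27 _ 76 23], head=4, tail=3, size=5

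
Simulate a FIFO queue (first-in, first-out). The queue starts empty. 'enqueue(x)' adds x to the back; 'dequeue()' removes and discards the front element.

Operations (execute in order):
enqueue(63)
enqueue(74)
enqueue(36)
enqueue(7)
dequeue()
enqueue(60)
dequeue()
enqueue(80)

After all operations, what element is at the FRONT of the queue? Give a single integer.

enqueue(63): queue = [63]
enqueue(74): queue = [63, 74]
enqueue(36): queue = [63, 74, 36]
enqueue(7): queue = [63, 74, 36, 7]
dequeue(): queue = [74, 36, 7]
enqueue(60): queue = [74, 36, 7, 60]
dequeue(): queue = [36, 7, 60]
enqueue(80): queue = [36, 7, 60, 80]

Answer: 36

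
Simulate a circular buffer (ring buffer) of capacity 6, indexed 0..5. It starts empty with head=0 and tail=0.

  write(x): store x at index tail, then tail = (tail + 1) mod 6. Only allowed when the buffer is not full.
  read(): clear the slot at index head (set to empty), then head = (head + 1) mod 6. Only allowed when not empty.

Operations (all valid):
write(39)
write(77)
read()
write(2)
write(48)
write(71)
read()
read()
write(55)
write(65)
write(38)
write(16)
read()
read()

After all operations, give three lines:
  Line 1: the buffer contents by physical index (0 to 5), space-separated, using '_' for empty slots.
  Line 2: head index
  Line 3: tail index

Answer: 65 38 16 _ _ 55
5
3

Derivation:
write(39): buf=[39 _ _ _ _ _], head=0, tail=1, size=1
write(77): buf=[39 77 _ _ _ _], head=0, tail=2, size=2
read(): buf=[_ 77 _ _ _ _], head=1, tail=2, size=1
write(2): buf=[_ 77 2 _ _ _], head=1, tail=3, size=2
write(48): buf=[_ 77 2 48 _ _], head=1, tail=4, size=3
write(71): buf=[_ 77 2 48 71 _], head=1, tail=5, size=4
read(): buf=[_ _ 2 48 71 _], head=2, tail=5, size=3
read(): buf=[_ _ _ 48 71 _], head=3, tail=5, size=2
write(55): buf=[_ _ _ 48 71 55], head=3, tail=0, size=3
write(65): buf=[65 _ _ 48 71 55], head=3, tail=1, size=4
write(38): buf=[65 38 _ 48 71 55], head=3, tail=2, size=5
write(16): buf=[65 38 16 48 71 55], head=3, tail=3, size=6
read(): buf=[65 38 16 _ 71 55], head=4, tail=3, size=5
read(): buf=[65 38 16 _ _ 55], head=5, tail=3, size=4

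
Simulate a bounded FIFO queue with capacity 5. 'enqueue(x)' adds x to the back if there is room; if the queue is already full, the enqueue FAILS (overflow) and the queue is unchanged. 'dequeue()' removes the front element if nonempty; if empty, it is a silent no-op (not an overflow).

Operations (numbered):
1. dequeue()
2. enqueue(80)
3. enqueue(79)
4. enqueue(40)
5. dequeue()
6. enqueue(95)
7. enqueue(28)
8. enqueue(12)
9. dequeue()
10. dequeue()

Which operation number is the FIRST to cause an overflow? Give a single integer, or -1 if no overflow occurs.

1. dequeue(): empty, no-op, size=0
2. enqueue(80): size=1
3. enqueue(79): size=2
4. enqueue(40): size=3
5. dequeue(): size=2
6. enqueue(95): size=3
7. enqueue(28): size=4
8. enqueue(12): size=5
9. dequeue(): size=4
10. dequeue(): size=3

Answer: -1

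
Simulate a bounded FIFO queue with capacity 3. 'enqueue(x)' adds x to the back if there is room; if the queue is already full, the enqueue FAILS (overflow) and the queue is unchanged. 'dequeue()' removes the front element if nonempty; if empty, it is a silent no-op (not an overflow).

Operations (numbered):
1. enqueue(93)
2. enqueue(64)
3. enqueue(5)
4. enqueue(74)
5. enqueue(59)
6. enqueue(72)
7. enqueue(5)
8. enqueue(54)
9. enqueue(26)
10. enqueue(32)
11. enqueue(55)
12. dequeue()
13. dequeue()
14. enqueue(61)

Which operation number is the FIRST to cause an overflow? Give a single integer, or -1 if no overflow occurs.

Answer: 4

Derivation:
1. enqueue(93): size=1
2. enqueue(64): size=2
3. enqueue(5): size=3
4. enqueue(74): size=3=cap → OVERFLOW (fail)
5. enqueue(59): size=3=cap → OVERFLOW (fail)
6. enqueue(72): size=3=cap → OVERFLOW (fail)
7. enqueue(5): size=3=cap → OVERFLOW (fail)
8. enqueue(54): size=3=cap → OVERFLOW (fail)
9. enqueue(26): size=3=cap → OVERFLOW (fail)
10. enqueue(32): size=3=cap → OVERFLOW (fail)
11. enqueue(55): size=3=cap → OVERFLOW (fail)
12. dequeue(): size=2
13. dequeue(): size=1
14. enqueue(61): size=2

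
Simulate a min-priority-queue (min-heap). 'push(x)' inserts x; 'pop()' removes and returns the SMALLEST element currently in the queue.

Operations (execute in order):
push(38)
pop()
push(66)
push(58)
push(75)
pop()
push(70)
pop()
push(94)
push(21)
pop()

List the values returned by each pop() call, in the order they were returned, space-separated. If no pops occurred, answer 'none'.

push(38): heap contents = [38]
pop() → 38: heap contents = []
push(66): heap contents = [66]
push(58): heap contents = [58, 66]
push(75): heap contents = [58, 66, 75]
pop() → 58: heap contents = [66, 75]
push(70): heap contents = [66, 70, 75]
pop() → 66: heap contents = [70, 75]
push(94): heap contents = [70, 75, 94]
push(21): heap contents = [21, 70, 75, 94]
pop() → 21: heap contents = [70, 75, 94]

Answer: 38 58 66 21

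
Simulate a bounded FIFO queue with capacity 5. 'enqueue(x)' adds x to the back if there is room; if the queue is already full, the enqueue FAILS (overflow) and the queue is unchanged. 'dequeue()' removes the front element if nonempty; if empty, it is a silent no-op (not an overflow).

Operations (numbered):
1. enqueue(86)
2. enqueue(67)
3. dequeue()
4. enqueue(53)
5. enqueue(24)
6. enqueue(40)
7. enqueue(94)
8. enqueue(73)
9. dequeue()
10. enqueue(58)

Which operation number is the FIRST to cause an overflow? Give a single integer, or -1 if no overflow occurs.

1. enqueue(86): size=1
2. enqueue(67): size=2
3. dequeue(): size=1
4. enqueue(53): size=2
5. enqueue(24): size=3
6. enqueue(40): size=4
7. enqueue(94): size=5
8. enqueue(73): size=5=cap → OVERFLOW (fail)
9. dequeue(): size=4
10. enqueue(58): size=5

Answer: 8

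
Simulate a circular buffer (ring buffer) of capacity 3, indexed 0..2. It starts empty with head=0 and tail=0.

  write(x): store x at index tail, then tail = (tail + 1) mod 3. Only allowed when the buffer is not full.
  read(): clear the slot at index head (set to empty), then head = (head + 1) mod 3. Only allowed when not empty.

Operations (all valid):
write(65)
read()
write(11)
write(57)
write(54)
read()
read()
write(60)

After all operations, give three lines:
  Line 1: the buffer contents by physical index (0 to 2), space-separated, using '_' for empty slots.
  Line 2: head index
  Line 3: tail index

write(65): buf=[65 _ _], head=0, tail=1, size=1
read(): buf=[_ _ _], head=1, tail=1, size=0
write(11): buf=[_ 11 _], head=1, tail=2, size=1
write(57): buf=[_ 11 57], head=1, tail=0, size=2
write(54): buf=[54 11 57], head=1, tail=1, size=3
read(): buf=[54 _ 57], head=2, tail=1, size=2
read(): buf=[54 _ _], head=0, tail=1, size=1
write(60): buf=[54 60 _], head=0, tail=2, size=2

Answer: 54 60 _
0
2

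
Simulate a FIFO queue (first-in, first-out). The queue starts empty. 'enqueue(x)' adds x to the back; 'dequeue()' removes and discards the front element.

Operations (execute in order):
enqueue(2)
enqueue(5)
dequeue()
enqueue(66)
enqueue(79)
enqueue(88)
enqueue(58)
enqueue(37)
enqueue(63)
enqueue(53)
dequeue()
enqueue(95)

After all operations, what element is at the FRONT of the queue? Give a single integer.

enqueue(2): queue = [2]
enqueue(5): queue = [2, 5]
dequeue(): queue = [5]
enqueue(66): queue = [5, 66]
enqueue(79): queue = [5, 66, 79]
enqueue(88): queue = [5, 66, 79, 88]
enqueue(58): queue = [5, 66, 79, 88, 58]
enqueue(37): queue = [5, 66, 79, 88, 58, 37]
enqueue(63): queue = [5, 66, 79, 88, 58, 37, 63]
enqueue(53): queue = [5, 66, 79, 88, 58, 37, 63, 53]
dequeue(): queue = [66, 79, 88, 58, 37, 63, 53]
enqueue(95): queue = [66, 79, 88, 58, 37, 63, 53, 95]

Answer: 66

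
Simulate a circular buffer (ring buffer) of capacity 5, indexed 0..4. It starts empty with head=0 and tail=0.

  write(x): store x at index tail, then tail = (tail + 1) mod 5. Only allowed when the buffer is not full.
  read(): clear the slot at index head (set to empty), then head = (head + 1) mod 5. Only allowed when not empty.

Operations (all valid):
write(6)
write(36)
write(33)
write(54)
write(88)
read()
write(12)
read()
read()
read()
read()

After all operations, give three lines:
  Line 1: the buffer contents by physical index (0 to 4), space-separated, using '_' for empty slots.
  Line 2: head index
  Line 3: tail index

Answer: 12 _ _ _ _
0
1

Derivation:
write(6): buf=[6 _ _ _ _], head=0, tail=1, size=1
write(36): buf=[6 36 _ _ _], head=0, tail=2, size=2
write(33): buf=[6 36 33 _ _], head=0, tail=3, size=3
write(54): buf=[6 36 33 54 _], head=0, tail=4, size=4
write(88): buf=[6 36 33 54 88], head=0, tail=0, size=5
read(): buf=[_ 36 33 54 88], head=1, tail=0, size=4
write(12): buf=[12 36 33 54 88], head=1, tail=1, size=5
read(): buf=[12 _ 33 54 88], head=2, tail=1, size=4
read(): buf=[12 _ _ 54 88], head=3, tail=1, size=3
read(): buf=[12 _ _ _ 88], head=4, tail=1, size=2
read(): buf=[12 _ _ _ _], head=0, tail=1, size=1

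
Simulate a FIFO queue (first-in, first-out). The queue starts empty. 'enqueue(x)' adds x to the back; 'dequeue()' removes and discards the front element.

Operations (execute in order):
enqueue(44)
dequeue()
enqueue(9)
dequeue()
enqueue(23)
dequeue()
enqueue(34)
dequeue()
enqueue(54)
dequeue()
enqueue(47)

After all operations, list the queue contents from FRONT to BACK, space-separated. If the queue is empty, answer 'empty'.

Answer: 47

Derivation:
enqueue(44): [44]
dequeue(): []
enqueue(9): [9]
dequeue(): []
enqueue(23): [23]
dequeue(): []
enqueue(34): [34]
dequeue(): []
enqueue(54): [54]
dequeue(): []
enqueue(47): [47]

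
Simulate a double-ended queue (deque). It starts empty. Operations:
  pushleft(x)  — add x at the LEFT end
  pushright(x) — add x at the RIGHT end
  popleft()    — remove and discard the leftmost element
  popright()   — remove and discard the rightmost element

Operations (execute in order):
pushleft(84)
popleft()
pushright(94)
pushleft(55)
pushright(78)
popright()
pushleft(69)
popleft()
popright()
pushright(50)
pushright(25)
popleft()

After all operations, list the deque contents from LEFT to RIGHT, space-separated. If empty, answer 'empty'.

pushleft(84): [84]
popleft(): []
pushright(94): [94]
pushleft(55): [55, 94]
pushright(78): [55, 94, 78]
popright(): [55, 94]
pushleft(69): [69, 55, 94]
popleft(): [55, 94]
popright(): [55]
pushright(50): [55, 50]
pushright(25): [55, 50, 25]
popleft(): [50, 25]

Answer: 50 25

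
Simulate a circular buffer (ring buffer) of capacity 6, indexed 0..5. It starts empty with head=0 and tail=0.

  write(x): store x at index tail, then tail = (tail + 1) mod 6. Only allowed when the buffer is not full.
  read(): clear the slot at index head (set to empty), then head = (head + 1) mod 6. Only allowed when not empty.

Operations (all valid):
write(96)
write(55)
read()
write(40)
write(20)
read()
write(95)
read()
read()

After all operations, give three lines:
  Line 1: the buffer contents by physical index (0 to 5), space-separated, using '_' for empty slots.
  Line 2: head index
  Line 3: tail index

Answer: _ _ _ _ 95 _
4
5

Derivation:
write(96): buf=[96 _ _ _ _ _], head=0, tail=1, size=1
write(55): buf=[96 55 _ _ _ _], head=0, tail=2, size=2
read(): buf=[_ 55 _ _ _ _], head=1, tail=2, size=1
write(40): buf=[_ 55 40 _ _ _], head=1, tail=3, size=2
write(20): buf=[_ 55 40 20 _ _], head=1, tail=4, size=3
read(): buf=[_ _ 40 20 _ _], head=2, tail=4, size=2
write(95): buf=[_ _ 40 20 95 _], head=2, tail=5, size=3
read(): buf=[_ _ _ 20 95 _], head=3, tail=5, size=2
read(): buf=[_ _ _ _ 95 _], head=4, tail=5, size=1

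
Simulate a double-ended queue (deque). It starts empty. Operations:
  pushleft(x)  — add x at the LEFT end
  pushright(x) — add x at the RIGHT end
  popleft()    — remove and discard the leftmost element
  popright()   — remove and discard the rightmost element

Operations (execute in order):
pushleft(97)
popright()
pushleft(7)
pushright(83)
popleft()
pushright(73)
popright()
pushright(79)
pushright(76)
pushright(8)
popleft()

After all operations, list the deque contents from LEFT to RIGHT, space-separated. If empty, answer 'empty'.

pushleft(97): [97]
popright(): []
pushleft(7): [7]
pushright(83): [7, 83]
popleft(): [83]
pushright(73): [83, 73]
popright(): [83]
pushright(79): [83, 79]
pushright(76): [83, 79, 76]
pushright(8): [83, 79, 76, 8]
popleft(): [79, 76, 8]

Answer: 79 76 8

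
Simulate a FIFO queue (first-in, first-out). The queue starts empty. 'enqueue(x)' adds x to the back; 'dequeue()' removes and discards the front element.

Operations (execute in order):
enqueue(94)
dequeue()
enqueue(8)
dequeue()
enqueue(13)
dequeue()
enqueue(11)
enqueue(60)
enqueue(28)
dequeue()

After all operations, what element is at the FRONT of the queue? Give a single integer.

Answer: 60

Derivation:
enqueue(94): queue = [94]
dequeue(): queue = []
enqueue(8): queue = [8]
dequeue(): queue = []
enqueue(13): queue = [13]
dequeue(): queue = []
enqueue(11): queue = [11]
enqueue(60): queue = [11, 60]
enqueue(28): queue = [11, 60, 28]
dequeue(): queue = [60, 28]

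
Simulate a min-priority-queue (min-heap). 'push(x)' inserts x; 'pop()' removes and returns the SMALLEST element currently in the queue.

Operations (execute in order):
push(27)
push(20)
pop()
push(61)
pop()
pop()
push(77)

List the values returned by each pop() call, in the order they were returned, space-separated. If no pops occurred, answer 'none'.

Answer: 20 27 61

Derivation:
push(27): heap contents = [27]
push(20): heap contents = [20, 27]
pop() → 20: heap contents = [27]
push(61): heap contents = [27, 61]
pop() → 27: heap contents = [61]
pop() → 61: heap contents = []
push(77): heap contents = [77]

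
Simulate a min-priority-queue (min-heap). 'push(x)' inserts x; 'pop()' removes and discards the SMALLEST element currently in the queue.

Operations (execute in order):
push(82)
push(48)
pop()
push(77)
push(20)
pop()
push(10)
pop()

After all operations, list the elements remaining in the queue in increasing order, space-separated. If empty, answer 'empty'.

push(82): heap contents = [82]
push(48): heap contents = [48, 82]
pop() → 48: heap contents = [82]
push(77): heap contents = [77, 82]
push(20): heap contents = [20, 77, 82]
pop() → 20: heap contents = [77, 82]
push(10): heap contents = [10, 77, 82]
pop() → 10: heap contents = [77, 82]

Answer: 77 82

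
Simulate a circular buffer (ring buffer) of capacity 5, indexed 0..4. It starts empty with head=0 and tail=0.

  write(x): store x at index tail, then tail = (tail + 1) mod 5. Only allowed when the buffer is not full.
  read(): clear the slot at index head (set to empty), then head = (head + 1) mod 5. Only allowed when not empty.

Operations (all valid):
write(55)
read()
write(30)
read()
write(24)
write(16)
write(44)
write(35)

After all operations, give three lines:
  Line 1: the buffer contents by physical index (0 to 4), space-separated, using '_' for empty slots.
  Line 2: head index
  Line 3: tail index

write(55): buf=[55 _ _ _ _], head=0, tail=1, size=1
read(): buf=[_ _ _ _ _], head=1, tail=1, size=0
write(30): buf=[_ 30 _ _ _], head=1, tail=2, size=1
read(): buf=[_ _ _ _ _], head=2, tail=2, size=0
write(24): buf=[_ _ 24 _ _], head=2, tail=3, size=1
write(16): buf=[_ _ 24 16 _], head=2, tail=4, size=2
write(44): buf=[_ _ 24 16 44], head=2, tail=0, size=3
write(35): buf=[35 _ 24 16 44], head=2, tail=1, size=4

Answer: 35 _ 24 16 44
2
1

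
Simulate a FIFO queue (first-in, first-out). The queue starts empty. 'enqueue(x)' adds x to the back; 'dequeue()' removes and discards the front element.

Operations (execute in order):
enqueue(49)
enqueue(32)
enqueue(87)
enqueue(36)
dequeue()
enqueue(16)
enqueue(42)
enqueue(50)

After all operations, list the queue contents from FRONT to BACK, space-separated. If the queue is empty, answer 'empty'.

enqueue(49): [49]
enqueue(32): [49, 32]
enqueue(87): [49, 32, 87]
enqueue(36): [49, 32, 87, 36]
dequeue(): [32, 87, 36]
enqueue(16): [32, 87, 36, 16]
enqueue(42): [32, 87, 36, 16, 42]
enqueue(50): [32, 87, 36, 16, 42, 50]

Answer: 32 87 36 16 42 50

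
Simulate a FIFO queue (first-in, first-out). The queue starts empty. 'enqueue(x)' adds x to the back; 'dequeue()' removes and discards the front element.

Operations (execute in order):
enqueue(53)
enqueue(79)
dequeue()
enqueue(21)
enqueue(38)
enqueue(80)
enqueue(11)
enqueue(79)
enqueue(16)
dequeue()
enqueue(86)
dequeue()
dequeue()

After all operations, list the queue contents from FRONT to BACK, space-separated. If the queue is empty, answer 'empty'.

enqueue(53): [53]
enqueue(79): [53, 79]
dequeue(): [79]
enqueue(21): [79, 21]
enqueue(38): [79, 21, 38]
enqueue(80): [79, 21, 38, 80]
enqueue(11): [79, 21, 38, 80, 11]
enqueue(79): [79, 21, 38, 80, 11, 79]
enqueue(16): [79, 21, 38, 80, 11, 79, 16]
dequeue(): [21, 38, 80, 11, 79, 16]
enqueue(86): [21, 38, 80, 11, 79, 16, 86]
dequeue(): [38, 80, 11, 79, 16, 86]
dequeue(): [80, 11, 79, 16, 86]

Answer: 80 11 79 16 86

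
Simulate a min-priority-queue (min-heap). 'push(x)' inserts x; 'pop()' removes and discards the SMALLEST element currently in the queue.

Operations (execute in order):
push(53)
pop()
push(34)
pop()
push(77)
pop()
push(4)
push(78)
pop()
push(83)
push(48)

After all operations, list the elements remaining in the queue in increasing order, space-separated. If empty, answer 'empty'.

Answer: 48 78 83

Derivation:
push(53): heap contents = [53]
pop() → 53: heap contents = []
push(34): heap contents = [34]
pop() → 34: heap contents = []
push(77): heap contents = [77]
pop() → 77: heap contents = []
push(4): heap contents = [4]
push(78): heap contents = [4, 78]
pop() → 4: heap contents = [78]
push(83): heap contents = [78, 83]
push(48): heap contents = [48, 78, 83]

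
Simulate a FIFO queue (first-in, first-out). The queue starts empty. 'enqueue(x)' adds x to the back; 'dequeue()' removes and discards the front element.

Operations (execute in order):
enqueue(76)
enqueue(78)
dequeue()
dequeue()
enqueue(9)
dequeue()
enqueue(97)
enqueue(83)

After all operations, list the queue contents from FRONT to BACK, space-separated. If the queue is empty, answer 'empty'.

enqueue(76): [76]
enqueue(78): [76, 78]
dequeue(): [78]
dequeue(): []
enqueue(9): [9]
dequeue(): []
enqueue(97): [97]
enqueue(83): [97, 83]

Answer: 97 83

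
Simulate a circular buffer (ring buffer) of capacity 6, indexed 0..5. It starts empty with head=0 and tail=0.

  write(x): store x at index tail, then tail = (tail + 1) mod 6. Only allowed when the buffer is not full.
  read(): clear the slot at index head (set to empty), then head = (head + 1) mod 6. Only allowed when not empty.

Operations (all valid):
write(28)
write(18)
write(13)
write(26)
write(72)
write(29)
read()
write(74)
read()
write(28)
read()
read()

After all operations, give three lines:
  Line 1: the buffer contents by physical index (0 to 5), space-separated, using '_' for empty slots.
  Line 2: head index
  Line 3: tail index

Answer: 74 28 _ _ 72 29
4
2

Derivation:
write(28): buf=[28 _ _ _ _ _], head=0, tail=1, size=1
write(18): buf=[28 18 _ _ _ _], head=0, tail=2, size=2
write(13): buf=[28 18 13 _ _ _], head=0, tail=3, size=3
write(26): buf=[28 18 13 26 _ _], head=0, tail=4, size=4
write(72): buf=[28 18 13 26 72 _], head=0, tail=5, size=5
write(29): buf=[28 18 13 26 72 29], head=0, tail=0, size=6
read(): buf=[_ 18 13 26 72 29], head=1, tail=0, size=5
write(74): buf=[74 18 13 26 72 29], head=1, tail=1, size=6
read(): buf=[74 _ 13 26 72 29], head=2, tail=1, size=5
write(28): buf=[74 28 13 26 72 29], head=2, tail=2, size=6
read(): buf=[74 28 _ 26 72 29], head=3, tail=2, size=5
read(): buf=[74 28 _ _ 72 29], head=4, tail=2, size=4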